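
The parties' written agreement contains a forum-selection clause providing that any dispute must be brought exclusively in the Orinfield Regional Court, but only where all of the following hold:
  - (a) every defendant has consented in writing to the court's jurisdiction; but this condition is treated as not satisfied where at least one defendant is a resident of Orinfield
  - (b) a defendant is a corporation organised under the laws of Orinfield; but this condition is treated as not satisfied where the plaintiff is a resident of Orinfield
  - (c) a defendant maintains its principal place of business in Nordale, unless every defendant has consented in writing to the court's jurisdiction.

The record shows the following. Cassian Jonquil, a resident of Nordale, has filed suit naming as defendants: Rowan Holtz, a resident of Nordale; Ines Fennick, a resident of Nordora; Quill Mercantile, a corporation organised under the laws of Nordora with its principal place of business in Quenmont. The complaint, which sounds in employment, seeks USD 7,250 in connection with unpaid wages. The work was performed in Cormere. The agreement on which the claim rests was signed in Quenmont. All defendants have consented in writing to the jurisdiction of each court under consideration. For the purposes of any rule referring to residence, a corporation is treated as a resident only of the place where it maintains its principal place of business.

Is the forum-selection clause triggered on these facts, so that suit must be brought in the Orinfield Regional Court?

The Orinfield Regional Court:
  (a) Every defendant has filed written consent. And the carve-out is inapplicable — no defendant resides in Orinfield (they reside in Nordale, Nordora, Quenmont). Met.
  (b) The corporate defendant(s) are organised in Nordora, not Orinfield. Fails.
  (c) The corporate defendant(s) have their principal place of business in Quenmont, not Nordale. But every defendant has filed written consent, and the 'unless' clause therefore excuses the requirement. Satisfied.
  → The clause does not apply.

No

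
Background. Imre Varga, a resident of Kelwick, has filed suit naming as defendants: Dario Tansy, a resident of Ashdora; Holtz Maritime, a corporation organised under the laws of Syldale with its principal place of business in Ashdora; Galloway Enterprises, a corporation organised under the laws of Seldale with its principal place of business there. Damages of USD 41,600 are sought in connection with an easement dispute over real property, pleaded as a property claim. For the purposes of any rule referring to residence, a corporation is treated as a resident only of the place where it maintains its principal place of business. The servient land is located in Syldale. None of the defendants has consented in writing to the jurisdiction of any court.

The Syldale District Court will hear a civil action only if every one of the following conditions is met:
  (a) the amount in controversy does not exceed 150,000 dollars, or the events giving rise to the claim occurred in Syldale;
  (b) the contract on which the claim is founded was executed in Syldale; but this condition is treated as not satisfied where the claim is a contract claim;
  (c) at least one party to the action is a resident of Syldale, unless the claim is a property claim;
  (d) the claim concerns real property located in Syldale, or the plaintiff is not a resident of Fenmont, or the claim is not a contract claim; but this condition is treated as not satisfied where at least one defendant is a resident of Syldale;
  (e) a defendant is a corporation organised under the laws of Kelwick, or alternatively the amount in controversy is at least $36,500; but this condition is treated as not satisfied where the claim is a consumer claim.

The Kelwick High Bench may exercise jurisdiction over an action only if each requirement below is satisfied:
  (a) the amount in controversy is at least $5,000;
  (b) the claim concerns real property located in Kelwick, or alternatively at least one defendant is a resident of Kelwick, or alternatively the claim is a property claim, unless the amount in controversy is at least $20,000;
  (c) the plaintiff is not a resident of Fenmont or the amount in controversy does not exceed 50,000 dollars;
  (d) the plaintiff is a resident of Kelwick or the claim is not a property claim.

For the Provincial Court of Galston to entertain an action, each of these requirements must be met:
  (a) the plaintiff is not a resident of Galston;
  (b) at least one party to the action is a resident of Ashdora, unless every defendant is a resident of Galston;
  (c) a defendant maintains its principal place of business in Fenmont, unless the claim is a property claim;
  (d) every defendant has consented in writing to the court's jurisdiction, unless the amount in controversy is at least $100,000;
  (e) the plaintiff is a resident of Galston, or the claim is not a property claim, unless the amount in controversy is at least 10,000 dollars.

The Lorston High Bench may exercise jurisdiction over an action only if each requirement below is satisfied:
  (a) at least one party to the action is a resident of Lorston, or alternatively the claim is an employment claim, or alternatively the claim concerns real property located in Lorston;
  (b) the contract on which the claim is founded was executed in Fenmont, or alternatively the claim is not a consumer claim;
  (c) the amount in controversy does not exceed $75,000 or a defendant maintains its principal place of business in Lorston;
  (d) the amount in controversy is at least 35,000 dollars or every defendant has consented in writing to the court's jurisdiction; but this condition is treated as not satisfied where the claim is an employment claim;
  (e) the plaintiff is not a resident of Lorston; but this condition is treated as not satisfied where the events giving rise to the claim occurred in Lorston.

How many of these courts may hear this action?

The Syldale District Court:
  (a) The amount in controversy is USD 41,600, within the $150,000 ceiling, so one alternative holds. Met.
  (b) No contract (and hence no place of execution) is alleged. Not satisfied.
  (c) No party resides in Syldale. However, the claim is a property claim, so the 'unless' proviso supplies this condition. Met.
  (d) The property lies in Syldale, so one alternative holds. And the carve-out is inapplicable — no defendant resides in Syldale (they reside in Ashdora, Ashdora, Seldale). Satisfied.
  (e) The amount in controversy is USD 41,600, which meets the $36,500 floor — that alternative is enough. And the carve-out is inapplicable — the claim is a property claim, not a consumer claim. Condition met.
  → At least one condition fails; no jurisdiction.
The Kelwick High Bench:
  (a) The amount in controversy is 41,600 dollars, which meets the USD 5,000 floor. Condition met.
  (b) The claim is a property claim, which satisfies one of the alternatives. Satisfied.
  (c) The plaintiff resides in Kelwick, which is not Fenmont, so this disjunct is met. Condition met.
  (d) The plaintiff resides in Kelwick, so this disjunct is met. Condition met.
  → Jurisdiction lies.
The Provincial Court of Galston:
  (a) The plaintiff resides in Kelwick, which is not Galston. Met.
  (b) Dario Tansy resides in Ashdora. Satisfied.
  (c) The corporate defendant(s) have their principal place of business in Ashdora, Seldale, not Fenmont. The proviso rescues it, though: the claim is a property claim. Satisfied.
  (d) No such written consent has been filed. Nor does the 'unless' clause help: the amount in controversy is USD 41,600, below the 100,000 dollars floor. Not satisfied.
  (e) The plaintiff resides in Kelwick, not Galston; the claim is a property claim — every alternative fails. The proviso rescues it, though: the amount in controversy is USD 41,600, which meets the $10,000 floor. Met.
  → The court lacks jurisdiction.
The Lorston High Bench:
  (a) No party resides in Lorston; the claim is a property claim, not an employment claim; the property lies in Syldale, not Lorston — no alternative holds. Not satisfied.
  (b) The claim is a property claim, not a consumer claim, which satisfies one of the alternatives. Condition met.
  (c) The amount in controversy is 41,600 dollars, within the $75,000 ceiling, so this disjunct is met. Condition met.
  (d) The amount in controversy is 41,600 dollars, which meets the $35,000 floor, so this disjunct is met. And the carve-out is inapplicable — the claim is a property claim, not an employment claim. Satisfied.
  (e) The plaintiff resides in Kelwick, which is not Lorston. The carve-out does not apply: the operative events occurred in Syldale, not Lorston. Met.
  → At least one condition fails; no jurisdiction.
Courts with jurisdiction: the Kelwick High Bench — 1 in total.

1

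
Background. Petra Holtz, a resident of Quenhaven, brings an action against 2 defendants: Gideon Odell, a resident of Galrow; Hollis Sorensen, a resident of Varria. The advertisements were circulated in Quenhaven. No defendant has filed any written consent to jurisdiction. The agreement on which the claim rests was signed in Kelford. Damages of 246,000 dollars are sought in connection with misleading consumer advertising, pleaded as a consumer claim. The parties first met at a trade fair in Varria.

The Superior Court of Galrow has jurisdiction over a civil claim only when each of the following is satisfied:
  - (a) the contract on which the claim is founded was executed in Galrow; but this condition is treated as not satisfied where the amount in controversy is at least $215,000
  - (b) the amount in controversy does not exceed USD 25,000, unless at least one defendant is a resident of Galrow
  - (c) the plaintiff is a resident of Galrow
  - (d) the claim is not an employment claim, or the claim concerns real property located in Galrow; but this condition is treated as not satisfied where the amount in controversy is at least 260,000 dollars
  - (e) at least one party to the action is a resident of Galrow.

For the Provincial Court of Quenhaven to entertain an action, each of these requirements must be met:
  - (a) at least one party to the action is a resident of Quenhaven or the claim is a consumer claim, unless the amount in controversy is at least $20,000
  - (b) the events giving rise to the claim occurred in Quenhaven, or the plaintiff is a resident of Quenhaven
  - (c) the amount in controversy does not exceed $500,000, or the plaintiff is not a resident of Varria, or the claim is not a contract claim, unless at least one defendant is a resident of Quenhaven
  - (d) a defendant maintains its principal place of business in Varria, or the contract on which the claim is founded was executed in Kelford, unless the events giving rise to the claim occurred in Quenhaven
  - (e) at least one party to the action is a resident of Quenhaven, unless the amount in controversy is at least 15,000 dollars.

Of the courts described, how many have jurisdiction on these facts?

1

The Superior Court of Galrow:
  (a) The contract was executed in Kelford, not Galrow. Fails.
  (b) The amount in controversy is USD 246,000, above the USD 25,000 ceiling. However, Gideon Odell resides in Galrow, so the 'unless' proviso supplies this condition. Condition met.
  (c) The plaintiff resides in Quenhaven, not Galrow. Condition not met.
  (d) The claim is a consumer claim, not an employment claim, which satisfies one of the alternatives. The exception is not triggered, since the amount in controversy is USD 246,000, below the $260,000 floor. Condition met.
  (e) Gideon Odell resides in Galrow. Met.
  → Not every requirement is met — no jurisdiction.
The Provincial Court of Quenhaven:
  (a) Petra Holtz resides in Quenhaven — that alternative is enough. Condition met.
  (b) The operative events occurred in Quenhaven, so one alternative holds. Satisfied.
  (c) The amount in controversy is USD 246,000, within the 500,000 dollars ceiling, so this disjunct is met. Condition met.
  (d) The contract was executed in Kelford, which satisfies one of the alternatives. Condition met.
  (e) Petra Holtz resides in Quenhaven. Met.
  → Jurisdiction lies.
Courts with jurisdiction: the Provincial Court of Quenhaven — 1 in total.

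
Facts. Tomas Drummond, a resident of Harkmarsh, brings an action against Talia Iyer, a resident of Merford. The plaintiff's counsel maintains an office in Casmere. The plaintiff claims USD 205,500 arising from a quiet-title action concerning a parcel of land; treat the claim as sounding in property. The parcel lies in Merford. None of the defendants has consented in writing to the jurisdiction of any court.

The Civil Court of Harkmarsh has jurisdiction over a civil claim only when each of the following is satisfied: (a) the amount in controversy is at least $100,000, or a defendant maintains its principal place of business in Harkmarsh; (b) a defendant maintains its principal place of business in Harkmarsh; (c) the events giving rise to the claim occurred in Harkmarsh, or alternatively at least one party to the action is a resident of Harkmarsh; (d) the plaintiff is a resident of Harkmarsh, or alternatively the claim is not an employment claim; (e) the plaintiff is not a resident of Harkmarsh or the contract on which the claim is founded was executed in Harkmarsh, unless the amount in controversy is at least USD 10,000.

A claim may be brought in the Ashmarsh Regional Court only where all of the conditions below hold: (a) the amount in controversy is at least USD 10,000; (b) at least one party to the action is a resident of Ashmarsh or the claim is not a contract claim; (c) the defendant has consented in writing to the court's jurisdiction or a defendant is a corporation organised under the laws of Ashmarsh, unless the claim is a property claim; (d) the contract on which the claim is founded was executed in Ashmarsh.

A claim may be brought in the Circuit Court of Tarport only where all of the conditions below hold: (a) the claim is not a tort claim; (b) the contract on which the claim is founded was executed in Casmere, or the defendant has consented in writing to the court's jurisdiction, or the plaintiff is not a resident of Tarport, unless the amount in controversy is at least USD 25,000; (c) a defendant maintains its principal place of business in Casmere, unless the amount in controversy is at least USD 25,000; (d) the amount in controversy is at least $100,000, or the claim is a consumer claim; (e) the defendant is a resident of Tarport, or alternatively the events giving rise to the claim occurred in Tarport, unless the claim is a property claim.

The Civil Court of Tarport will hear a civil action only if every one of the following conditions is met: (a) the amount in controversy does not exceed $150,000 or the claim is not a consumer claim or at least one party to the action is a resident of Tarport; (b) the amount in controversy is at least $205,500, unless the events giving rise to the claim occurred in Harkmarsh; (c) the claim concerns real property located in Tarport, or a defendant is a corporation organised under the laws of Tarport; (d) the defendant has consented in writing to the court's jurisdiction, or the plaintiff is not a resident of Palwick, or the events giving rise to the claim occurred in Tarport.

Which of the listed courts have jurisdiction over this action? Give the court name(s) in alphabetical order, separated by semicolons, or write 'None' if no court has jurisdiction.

The Civil Court of Harkmarsh:
  (a) The amount in controversy is $205,500, which meets the 100,000 dollars floor, so this disjunct is met. Condition met.
  (b) No defendant is a corporation. Not met.
  (c) Tomas Drummond resides in Harkmarsh, which satisfies one of the alternatives. Satisfied.
  (d) The plaintiff resides in Harkmarsh, which satisfies one of the alternatives. Satisfied.
  (e) The plaintiff resides in Harkmarsh; no contract (and hence no place of execution) is alleged — every alternative fails. The proviso rescues it, though: the amount in controversy is USD 205,500, which meets the 10,000 dollars floor. Met.
  → Not every requirement is met — no jurisdiction.
The Ashmarsh Regional Court:
  (a) The amount in controversy is $205,500, which meets the USD 10,000 floor. Met.
  (b) The claim is a property claim, not a contract claim — that alternative is enough. Condition met.
  (c) No such written consent has been filed; no defendant is a corporation — none of the alternatives is met. However, the claim is a property claim, so the 'unless' proviso supplies this condition. Met.
  (d) No contract (and hence no place of execution) is alleged. Fails.
  → The court lacks jurisdiction.
The Circuit Court of Tarport:
  (a) The claim is a property claim, not a tort claim. Met.
  (b) The plaintiff resides in Harkmarsh, which is not Tarport, which satisfies one of the alternatives. Condition met.
  (c) No defendant is a corporation. However, the amount in controversy is $205,500, which meets the 25,000 dollars floor, so the 'unless' proviso supplies this condition. Met.
  (d) The amount in controversy is $205,500, which meets the $100,000 floor, so one alternative holds. Met.
  (e) The defendant resides in Merford, not Tarport; the operative events occurred in Merford, not Tarport — no alternative holds. However, the claim is a property claim, so the 'unless' proviso supplies this condition. Condition met.
  → The court has jurisdiction.
The Civil Court of Tarport:
  (a) The claim is a property claim, not a consumer claim — that alternative is enough. Satisfied.
  (b) The amount in controversy is 205,500 dollars, which meets the 205,500 dollars floor. Met.
  (c) The property lies in Merford, not Tarport; no defendant is a corporation — none of the alternatives is met. Not satisfied.
  (d) The plaintiff resides in Harkmarsh, which is not Palwick, which satisfies one of the alternatives. Met.
  → At least one condition fails; no jurisdiction.

the Circuit Court of Tarport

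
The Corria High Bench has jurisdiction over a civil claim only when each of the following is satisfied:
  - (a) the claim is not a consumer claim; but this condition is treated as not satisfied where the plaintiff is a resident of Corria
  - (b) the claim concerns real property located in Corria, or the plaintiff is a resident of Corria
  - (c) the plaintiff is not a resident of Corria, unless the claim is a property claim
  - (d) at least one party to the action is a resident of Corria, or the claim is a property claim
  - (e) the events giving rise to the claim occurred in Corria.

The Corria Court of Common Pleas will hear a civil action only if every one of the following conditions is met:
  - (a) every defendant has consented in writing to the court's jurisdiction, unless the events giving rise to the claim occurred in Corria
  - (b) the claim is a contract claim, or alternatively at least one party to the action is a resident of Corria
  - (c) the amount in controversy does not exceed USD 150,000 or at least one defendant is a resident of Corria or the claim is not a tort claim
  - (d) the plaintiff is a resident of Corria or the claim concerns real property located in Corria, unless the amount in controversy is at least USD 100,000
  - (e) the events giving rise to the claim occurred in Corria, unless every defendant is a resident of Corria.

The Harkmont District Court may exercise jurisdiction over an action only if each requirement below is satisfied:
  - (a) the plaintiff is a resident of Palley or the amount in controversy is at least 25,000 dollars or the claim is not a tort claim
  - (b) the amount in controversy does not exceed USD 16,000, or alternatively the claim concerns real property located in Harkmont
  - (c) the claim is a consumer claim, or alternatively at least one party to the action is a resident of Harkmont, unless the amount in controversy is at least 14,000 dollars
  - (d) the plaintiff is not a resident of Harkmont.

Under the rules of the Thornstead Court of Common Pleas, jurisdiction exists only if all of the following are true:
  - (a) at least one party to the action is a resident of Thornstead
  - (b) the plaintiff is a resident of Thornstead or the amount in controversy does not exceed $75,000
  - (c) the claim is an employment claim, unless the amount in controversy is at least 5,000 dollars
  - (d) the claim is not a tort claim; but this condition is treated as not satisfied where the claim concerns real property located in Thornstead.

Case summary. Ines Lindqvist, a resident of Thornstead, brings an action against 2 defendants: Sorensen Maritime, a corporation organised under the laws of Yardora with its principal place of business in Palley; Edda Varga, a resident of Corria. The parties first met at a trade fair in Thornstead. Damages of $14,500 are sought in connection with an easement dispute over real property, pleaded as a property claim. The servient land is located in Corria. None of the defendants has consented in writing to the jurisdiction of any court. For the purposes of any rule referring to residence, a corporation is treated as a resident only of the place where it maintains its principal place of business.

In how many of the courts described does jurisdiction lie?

The Corria High Bench:
  (a) The claim is a property claim, not a consumer claim. And the carve-out is inapplicable — the plaintiff resides in Thornstead, not Corria. Met.
  (b) The property lies in Corria, which satisfies one of the alternatives. Satisfied.
  (c) The plaintiff resides in Thornstead, which is not Corria. Met.
  (d) Edda Varga resides in Corria, so this disjunct is met. Satisfied.
  (e) The operative events occurred in Corria. Satisfied.
  → All conditions met; jurisdiction exists.
The Corria Court of Common Pleas:
  (a) No such written consent has been filed. But the operative events occurred in Corria, and the 'unless' clause therefore excuses the requirement. Met.
  (b) Edda Varga resides in Corria, which satisfies one of the alternatives. Condition met.
  (c) The amount in controversy is USD 14,500, within the 150,000 dollars ceiling, so this disjunct is met. Satisfied.
  (d) The property lies in Corria, which satisfies one of the alternatives. Condition met.
  (e) The operative events occurred in Corria. Satisfied.
  → All conditions met; jurisdiction exists.
The Harkmont District Court:
  (a) The claim is a property claim, not a tort claim — that alternative is enough. Met.
  (b) The amount in controversy is $14,500, within the 16,000 dollars ceiling, so one alternative holds. Condition met.
  (c) The claim is a property claim, not a consumer claim; no party resides in Harkmont — no alternative holds. But the amount in controversy is $14,500, which meets the $14,000 floor, and the 'unless' clause therefore excuses the requirement. Met.
  (d) The plaintiff resides in Thornstead, which is not Harkmont. Condition met.
  → Jurisdiction lies.
The Thornstead Court of Common Pleas:
  (a) Ines Lindqvist resides in Thornstead. Met.
  (b) The plaintiff resides in Thornstead, which satisfies one of the alternatives. Condition met.
  (c) The claim is a property claim, not an employment claim. But the amount in controversy is 14,500 dollars, which meets the USD 5,000 floor, and the 'unless' clause therefore excuses the requirement. Met.
  (d) The claim is a property claim, not a tort claim. The carve-out does not apply: the property lies in Corria, not Thornstead. Satisfied.
  → Jurisdiction lies.
Courts with jurisdiction: the Corria High Bench, the Corria Court of Common Pleas, the Harkmont District Court, the Thornstead Court of Common Pleas — 4 in total.

4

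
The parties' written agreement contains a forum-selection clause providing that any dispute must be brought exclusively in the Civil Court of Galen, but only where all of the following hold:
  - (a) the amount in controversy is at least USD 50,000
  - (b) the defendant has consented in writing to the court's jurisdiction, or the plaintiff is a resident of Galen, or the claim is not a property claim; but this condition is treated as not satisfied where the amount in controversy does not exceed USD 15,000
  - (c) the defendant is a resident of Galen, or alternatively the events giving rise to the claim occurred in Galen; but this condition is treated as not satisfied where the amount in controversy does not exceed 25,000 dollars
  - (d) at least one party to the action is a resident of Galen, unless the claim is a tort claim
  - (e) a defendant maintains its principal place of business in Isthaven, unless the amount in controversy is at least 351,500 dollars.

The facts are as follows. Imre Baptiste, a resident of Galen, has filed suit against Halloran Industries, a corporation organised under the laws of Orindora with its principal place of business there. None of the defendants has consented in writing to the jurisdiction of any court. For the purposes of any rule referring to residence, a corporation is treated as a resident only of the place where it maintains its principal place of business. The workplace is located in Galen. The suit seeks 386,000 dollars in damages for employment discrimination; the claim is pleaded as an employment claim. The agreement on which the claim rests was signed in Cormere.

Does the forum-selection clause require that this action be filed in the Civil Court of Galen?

The Civil Court of Galen:
  (a) The amount in controversy is $386,000, which meets the $50,000 floor. Met.
  (b) The plaintiff resides in Galen, which satisfies one of the alternatives. The carve-out does not apply: the amount in controversy is $386,000, above the 15,000 dollars ceiling. Satisfied.
  (c) The operative events occurred in Galen — that alternative is enough. And the carve-out is inapplicable — the amount in controversy is 386,000 dollars, above the 25,000 dollars ceiling. Met.
  (d) Imre Baptiste resides in Galen. Met.
  (e) The corporate defendant(s) have their principal place of business in Orindora, not Isthaven. However, the amount in controversy is 386,000 dollars, which meets the 351,500 dollars floor, so the 'unless' proviso supplies this condition. Condition met.
  → The clause applies.

Yes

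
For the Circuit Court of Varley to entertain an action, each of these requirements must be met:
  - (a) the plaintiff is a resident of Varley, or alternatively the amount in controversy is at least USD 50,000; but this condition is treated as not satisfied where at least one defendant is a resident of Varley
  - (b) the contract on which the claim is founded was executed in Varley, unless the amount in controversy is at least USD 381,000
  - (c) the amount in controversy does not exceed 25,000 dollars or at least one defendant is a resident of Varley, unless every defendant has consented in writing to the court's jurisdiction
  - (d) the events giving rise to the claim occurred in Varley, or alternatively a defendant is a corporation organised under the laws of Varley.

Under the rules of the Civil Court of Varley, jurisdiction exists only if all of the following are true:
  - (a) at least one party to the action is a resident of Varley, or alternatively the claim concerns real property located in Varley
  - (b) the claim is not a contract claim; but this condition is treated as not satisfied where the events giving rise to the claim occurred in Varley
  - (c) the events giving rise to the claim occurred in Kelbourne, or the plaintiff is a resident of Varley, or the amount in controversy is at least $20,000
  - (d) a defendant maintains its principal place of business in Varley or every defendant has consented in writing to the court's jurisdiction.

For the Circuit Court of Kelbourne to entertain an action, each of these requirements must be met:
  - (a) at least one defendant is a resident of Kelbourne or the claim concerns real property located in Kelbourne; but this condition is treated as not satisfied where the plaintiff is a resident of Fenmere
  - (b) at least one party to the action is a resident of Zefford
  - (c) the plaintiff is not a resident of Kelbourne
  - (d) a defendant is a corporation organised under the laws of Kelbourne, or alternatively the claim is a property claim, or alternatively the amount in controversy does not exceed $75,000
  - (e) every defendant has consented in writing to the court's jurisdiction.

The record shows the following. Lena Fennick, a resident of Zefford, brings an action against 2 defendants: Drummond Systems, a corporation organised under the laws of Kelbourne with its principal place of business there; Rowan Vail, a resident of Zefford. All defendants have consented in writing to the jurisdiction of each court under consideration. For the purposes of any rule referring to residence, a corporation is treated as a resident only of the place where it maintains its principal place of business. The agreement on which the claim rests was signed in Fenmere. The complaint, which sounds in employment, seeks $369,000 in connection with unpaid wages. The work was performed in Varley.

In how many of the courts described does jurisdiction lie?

1

The Circuit Court of Varley:
  (a) The amount in controversy is $369,000, which meets the USD 50,000 floor, so one alternative holds. The exception is not triggered, since no defendant resides in Varley (they reside in Kelbourne, Zefford). Met.
  (b) The contract was executed in Fenmere, not Varley. And the amount in controversy is 369,000 dollars, below the $381,000 floor, so the proviso does not save it. Condition not met.
  (c) The amount in controversy is USD 369,000, above the 25,000 dollars ceiling; no defendant resides in Varley (they reside in Kelbourne, Zefford) — none of the alternatives is met. But every defendant has filed written consent, and the 'unless' clause therefore excuses the requirement. Satisfied.
  (d) The operative events occurred in Varley, so one alternative holds. Met.
  → No jurisdiction.
The Civil Court of Varley:
  (a) No party resides in Varley; the claim does not concern real property — every alternative fails. Not satisfied.
  (b) The claim is an employment claim, not a contract claim. But the carve-out bites: the operative events occurred in Varley. Not satisfied.
  (c) The amount in controversy is USD 369,000, which meets the 20,000 dollars floor, so this disjunct is met. Condition met.
  (d) Every defendant has filed written consent, so this disjunct is met. Satisfied.
  → The court lacks jurisdiction.
The Circuit Court of Kelbourne:
  (a) Drummond Systems resides in Kelbourne, which satisfies one of the alternatives. And the carve-out is inapplicable — the plaintiff resides in Zefford, not Fenmere. Condition met.
  (b) Lena Fennick resides in Zefford. Condition met.
  (c) The plaintiff resides in Zefford, which is not Kelbourne. Satisfied.
  (d) Drummond Systems is organised under the laws of Kelbourne — that alternative is enough. Met.
  (e) Every defendant has filed written consent. Condition met.
  → Every requirement is satisfied — jurisdiction.
Courts with jurisdiction: the Circuit Court of Kelbourne — 1 in total.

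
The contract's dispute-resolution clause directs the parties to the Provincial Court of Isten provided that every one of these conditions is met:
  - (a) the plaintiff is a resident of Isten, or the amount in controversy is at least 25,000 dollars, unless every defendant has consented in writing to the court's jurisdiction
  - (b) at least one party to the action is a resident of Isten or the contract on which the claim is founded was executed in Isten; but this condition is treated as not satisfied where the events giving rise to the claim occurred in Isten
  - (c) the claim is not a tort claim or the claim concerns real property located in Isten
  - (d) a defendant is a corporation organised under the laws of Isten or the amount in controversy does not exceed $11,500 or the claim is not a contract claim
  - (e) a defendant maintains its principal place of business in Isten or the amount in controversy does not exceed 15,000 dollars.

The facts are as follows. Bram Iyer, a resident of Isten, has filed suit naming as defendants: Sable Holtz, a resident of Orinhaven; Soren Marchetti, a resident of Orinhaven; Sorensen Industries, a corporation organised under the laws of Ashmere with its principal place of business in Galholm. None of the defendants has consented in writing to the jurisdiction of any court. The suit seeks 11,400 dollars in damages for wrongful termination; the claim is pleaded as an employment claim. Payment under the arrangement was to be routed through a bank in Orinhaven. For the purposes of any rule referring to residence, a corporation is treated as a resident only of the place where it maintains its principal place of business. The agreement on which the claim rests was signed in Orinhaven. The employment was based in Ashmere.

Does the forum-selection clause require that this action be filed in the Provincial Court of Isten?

The Provincial Court of Isten:
  (a) The plaintiff resides in Isten, so one alternative holds. Satisfied.
  (b) Bram Iyer resides in Isten, which satisfies one of the alternatives. And the carve-out is inapplicable — the operative events occurred in Ashmere, not Isten. Condition met.
  (c) The claim is an employment claim, not a tort claim — that alternative is enough. Condition met.
  (d) The amount in controversy is $11,400, within the USD 11,500 ceiling, so this disjunct is met. Condition met.
  (e) The amount in controversy is $11,400, within the 15,000 dollars ceiling, so this disjunct is met. Condition met.
  → Forum clause is triggered.

Yes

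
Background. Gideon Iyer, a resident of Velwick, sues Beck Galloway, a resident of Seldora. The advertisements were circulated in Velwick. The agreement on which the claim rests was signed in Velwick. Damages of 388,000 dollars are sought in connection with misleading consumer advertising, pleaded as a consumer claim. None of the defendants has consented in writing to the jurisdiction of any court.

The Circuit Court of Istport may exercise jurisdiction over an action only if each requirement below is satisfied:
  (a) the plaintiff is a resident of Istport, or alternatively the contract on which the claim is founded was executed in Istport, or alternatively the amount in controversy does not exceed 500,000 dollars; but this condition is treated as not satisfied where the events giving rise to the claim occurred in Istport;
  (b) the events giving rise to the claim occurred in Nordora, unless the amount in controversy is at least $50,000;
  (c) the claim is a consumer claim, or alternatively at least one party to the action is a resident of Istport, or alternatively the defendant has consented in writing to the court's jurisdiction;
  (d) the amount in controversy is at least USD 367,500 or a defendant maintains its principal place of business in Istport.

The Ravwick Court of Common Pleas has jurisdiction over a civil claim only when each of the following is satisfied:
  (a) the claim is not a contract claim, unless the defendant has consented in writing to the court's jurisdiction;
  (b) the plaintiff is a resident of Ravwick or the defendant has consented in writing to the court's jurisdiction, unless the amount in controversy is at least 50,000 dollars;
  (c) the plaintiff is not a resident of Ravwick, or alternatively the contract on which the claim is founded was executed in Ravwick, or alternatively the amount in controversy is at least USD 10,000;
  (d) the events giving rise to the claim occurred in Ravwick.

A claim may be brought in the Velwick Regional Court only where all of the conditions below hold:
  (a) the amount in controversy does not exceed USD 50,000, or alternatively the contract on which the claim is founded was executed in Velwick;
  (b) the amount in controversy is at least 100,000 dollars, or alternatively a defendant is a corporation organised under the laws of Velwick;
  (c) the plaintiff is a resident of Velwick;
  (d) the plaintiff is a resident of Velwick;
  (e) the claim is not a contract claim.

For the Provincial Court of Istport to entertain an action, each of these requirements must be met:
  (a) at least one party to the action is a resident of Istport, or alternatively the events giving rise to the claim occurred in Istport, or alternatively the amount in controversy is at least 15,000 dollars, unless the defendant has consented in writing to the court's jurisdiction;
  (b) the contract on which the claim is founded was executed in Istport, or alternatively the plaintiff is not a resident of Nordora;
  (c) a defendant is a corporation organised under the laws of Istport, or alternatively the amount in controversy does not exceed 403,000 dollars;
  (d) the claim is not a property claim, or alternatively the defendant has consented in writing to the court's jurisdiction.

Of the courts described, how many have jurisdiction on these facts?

3

The Circuit Court of Istport:
  (a) The amount in controversy is $388,000, within the USD 500,000 ceiling, so one alternative holds. The exception is not triggered, since the operative events occurred in Velwick, not Istport. Condition met.
  (b) The operative events occurred in Velwick, not Nordora. But the amount in controversy is USD 388,000, which meets the $50,000 floor, and the 'unless' clause therefore excuses the requirement. Condition met.
  (c) The claim is a consumer claim — that alternative is enough. Satisfied.
  (d) The amount in controversy is $388,000, which meets the $367,500 floor — that alternative is enough. Satisfied.
  → Jurisdiction lies.
The Ravwick Court of Common Pleas:
  (a) The claim is a consumer claim, not a contract claim. Condition met.
  (b) The plaintiff resides in Velwick, not Ravwick; no such written consent has been filed — every alternative fails. But the amount in controversy is 388,000 dollars, which meets the 50,000 dollars floor, and the 'unless' clause therefore excuses the requirement. Met.
  (c) The plaintiff resides in Velwick, which is not Ravwick — that alternative is enough. Met.
  (d) The operative events occurred in Velwick, not Ravwick. Not satisfied.
  → At least one condition fails; no jurisdiction.
The Velwick Regional Court:
  (a) The contract was executed in Velwick, which satisfies one of the alternatives. Met.
  (b) The amount in controversy is USD 388,000, which meets the USD 100,000 floor, so this disjunct is met. Condition met.
  (c) The plaintiff resides in Velwick. Condition met.
  (d) The plaintiff resides in Velwick. Satisfied.
  (e) The claim is a consumer claim, not a contract claim. Satisfied.
  → The court has jurisdiction.
The Provincial Court of Istport:
  (a) The amount in controversy is USD 388,000, which meets the $15,000 floor, so this disjunct is met. Satisfied.
  (b) The plaintiff resides in Velwick, which is not Nordora, so one alternative holds. Satisfied.
  (c) The amount in controversy is USD 388,000, within the $403,000 ceiling, so this disjunct is met. Satisfied.
  (d) The claim is a consumer claim, not a property claim, so this disjunct is met. Met.
  → Every requirement is satisfied — jurisdiction.
Courts with jurisdiction: the Circuit Court of Istport, the Velwick Regional Court, the Provincial Court of Istport — 3 in total.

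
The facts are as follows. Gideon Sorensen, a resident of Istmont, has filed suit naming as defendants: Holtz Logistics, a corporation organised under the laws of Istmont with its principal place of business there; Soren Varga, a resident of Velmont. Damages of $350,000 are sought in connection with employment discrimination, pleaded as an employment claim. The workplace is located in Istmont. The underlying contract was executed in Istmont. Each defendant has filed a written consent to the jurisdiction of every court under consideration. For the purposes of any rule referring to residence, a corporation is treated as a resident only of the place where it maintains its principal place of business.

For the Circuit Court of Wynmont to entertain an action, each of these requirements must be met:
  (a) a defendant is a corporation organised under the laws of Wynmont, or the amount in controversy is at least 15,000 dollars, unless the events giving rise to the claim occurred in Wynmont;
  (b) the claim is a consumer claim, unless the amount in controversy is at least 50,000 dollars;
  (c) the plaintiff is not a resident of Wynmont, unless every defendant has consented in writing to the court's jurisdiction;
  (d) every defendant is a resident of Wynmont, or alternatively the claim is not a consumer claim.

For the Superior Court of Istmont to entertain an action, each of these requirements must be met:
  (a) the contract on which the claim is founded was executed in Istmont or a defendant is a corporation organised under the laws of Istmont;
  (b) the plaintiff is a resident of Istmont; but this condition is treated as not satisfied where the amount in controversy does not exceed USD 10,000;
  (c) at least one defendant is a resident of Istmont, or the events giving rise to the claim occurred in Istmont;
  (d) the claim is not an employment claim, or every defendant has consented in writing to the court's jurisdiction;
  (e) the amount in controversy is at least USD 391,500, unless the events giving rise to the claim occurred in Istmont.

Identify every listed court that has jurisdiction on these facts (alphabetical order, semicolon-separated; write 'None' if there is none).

The Circuit Court of Wynmont:
  (a) The amount in controversy is $350,000, which meets the USD 15,000 floor, which satisfies one of the alternatives. Condition met.
  (b) The claim is an employment claim, not a consumer claim. The proviso rescues it, though: the amount in controversy is USD 350,000, which meets the USD 50,000 floor. Condition met.
  (c) The plaintiff resides in Istmont, which is not Wynmont. Satisfied.
  (d) The claim is an employment claim, not a consumer claim, so one alternative holds. Satisfied.
  → All conditions met; jurisdiction exists.
The Superior Court of Istmont:
  (a) The contract was executed in Istmont — that alternative is enough. Condition met.
  (b) The plaintiff resides in Istmont. The carve-out does not apply: the amount in controversy is 350,000 dollars, above the $10,000 ceiling. Satisfied.
  (c) Holtz Logistics resides in Istmont — that alternative is enough. Met.
  (d) Every defendant has filed written consent — that alternative is enough. Satisfied.
  (e) The amount in controversy is 350,000 dollars, below the $391,500 floor. But the operative events occurred in Istmont, and the 'unless' clause therefore excuses the requirement. Met.
  → The court has jurisdiction.

the Circuit Court of Wynmont; the Superior Court of Istmont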